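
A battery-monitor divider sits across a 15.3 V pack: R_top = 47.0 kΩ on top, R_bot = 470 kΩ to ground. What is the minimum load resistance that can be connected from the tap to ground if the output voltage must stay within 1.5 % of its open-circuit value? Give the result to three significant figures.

R_L(min) ≈ 2.81 MΩ

Output resistance R_th = R_top‖R_bot = (47.0 × 470)/517.0 = 42.73 kΩ.
The fractional drop is R_th/(R_th + R_L); requiring this ≤ 0.0150 gives R_L ≥ R_th(1/0.0150 − 1) = 42.73 × 65.67 = 2.81 MΩ.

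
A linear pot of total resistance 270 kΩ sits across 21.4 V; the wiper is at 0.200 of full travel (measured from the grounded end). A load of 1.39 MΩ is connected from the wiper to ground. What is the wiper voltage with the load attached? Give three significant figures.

The wiper splits the pot into (1−α)R = 216.0 kΩ above and αR = 54.00 kΩ below.
Lower section ‖ load = 51.98 kΩ.
V_wiper = 21.4 × 51.98/(216.0 + 51.98) = 4.15 V.

V ≈ 4.15 V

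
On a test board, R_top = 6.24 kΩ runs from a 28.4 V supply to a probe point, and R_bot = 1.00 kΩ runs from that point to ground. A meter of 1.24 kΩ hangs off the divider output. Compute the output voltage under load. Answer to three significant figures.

V_out ≈ 2.31 V

The load sits in parallel with R_bot: R_bot‖R_L = (1.00 × 1.24) / (1.00 + 1.24) = 0.5536 kΩ.
V_out = 28.4 × 0.5536 / (6.24 + 0.5536) = 28.4 × 0.5536/6.794 = 2.31 V.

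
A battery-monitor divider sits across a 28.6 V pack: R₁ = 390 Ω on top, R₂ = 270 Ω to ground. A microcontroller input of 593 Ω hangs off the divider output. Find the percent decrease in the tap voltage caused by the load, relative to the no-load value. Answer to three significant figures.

The divider's output (Thévenin) resistance is R₁‖R₂ = 159.5 Ω.
Fractional drop under load = R_th/(R_th + R_L) = 159.5 / (159.5 + 593) = 0.2120.
So the output falls by 21.2 %.

21.2 %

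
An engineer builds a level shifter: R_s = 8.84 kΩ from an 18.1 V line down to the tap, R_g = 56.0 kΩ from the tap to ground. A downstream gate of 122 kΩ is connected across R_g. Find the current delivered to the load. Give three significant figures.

I_L ≈ 0.121 mA

R_g‖R_L = 38.38 kΩ; V_out = 18.1 × 38.38/47.22 = 14.71 V.
I_L = V_out / R_L = 14.71 / 122 kΩ = 0.121 mA.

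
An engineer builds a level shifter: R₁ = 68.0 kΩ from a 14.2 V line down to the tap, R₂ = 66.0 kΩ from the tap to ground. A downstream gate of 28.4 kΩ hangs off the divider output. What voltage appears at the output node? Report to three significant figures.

The load sits in parallel with R₂: R₂‖R_L = (66.0 × 28.4) / (66.0 + 28.4) = 19.86 kΩ.
V_out = 14.2 × 19.86 / (68.0 + 19.86) = 14.2 × 19.86/87.86 = 3.21 V.
(Unloaded it would have been 6.99 V.)

V_out ≈ 3.21 V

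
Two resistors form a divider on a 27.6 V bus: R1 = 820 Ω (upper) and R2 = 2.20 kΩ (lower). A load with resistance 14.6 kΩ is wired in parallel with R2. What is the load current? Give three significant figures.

I_L ≈ 1.32 mA

R2‖R_L = 1912 Ω; V_out = 27.6 × 1912/2732 = 19.32 V.
I_L = V_out / R_L = 19.32 / 14.6 kΩ = 1.32 mA.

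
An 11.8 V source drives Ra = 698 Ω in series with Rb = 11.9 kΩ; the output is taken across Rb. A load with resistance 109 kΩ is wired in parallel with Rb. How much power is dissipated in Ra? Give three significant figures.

P ≈ 0.744 mW

Total resistance from the source is Ra + (Rb‖R_L) = 11430 Ω, so I = 11.8/11430 Ω = 1.033 mA.
P = I²·Ra = (1.033 mA)² × 698 Ω = 0.744 mW.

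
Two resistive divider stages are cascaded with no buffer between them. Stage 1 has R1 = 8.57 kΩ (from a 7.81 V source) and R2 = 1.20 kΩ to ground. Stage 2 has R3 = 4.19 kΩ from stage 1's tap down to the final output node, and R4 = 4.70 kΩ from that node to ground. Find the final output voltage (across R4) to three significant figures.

V_out ≈ 0.453 V

Stage 2 presents R3+R4 = 8.890 kΩ as a load on stage 1's tap.
Stage 1's lower leg becomes R2‖(R3+R4) = 1.057 kΩ, so V_mid = 7.81 × 1.057/9.627 = 0.8577 V.
Stage 2 is itself unloaded: V_out = V_mid × R4/(R3+R4) = 0.8577 × 4.70/8.890 = 0.453 V.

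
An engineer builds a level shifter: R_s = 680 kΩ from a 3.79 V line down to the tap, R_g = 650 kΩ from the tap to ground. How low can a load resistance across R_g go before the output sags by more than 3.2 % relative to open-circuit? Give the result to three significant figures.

R_L(min) ≈ 10.1 MΩ

Output resistance R_th = R_s‖R_g = (680 × 650)/1330 = 332.3 kΩ.
The fractional drop is R_th/(R_th + R_L); requiring this ≤ 0.0320 gives R_L ≥ R_th(1/0.0320 − 1) = 332.3 × 30.25 = 10.1 MΩ.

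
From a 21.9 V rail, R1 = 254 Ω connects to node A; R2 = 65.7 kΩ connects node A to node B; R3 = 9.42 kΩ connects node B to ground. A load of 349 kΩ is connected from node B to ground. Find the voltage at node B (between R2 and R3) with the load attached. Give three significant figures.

At node B, R3 is in parallel with the load: R3‖R_L = 9172 Ω.
Below node A the resistance is R2 + (R3‖R_L) = 74870 Ω, so V_A = 21.9 × 74870/75130 = 21.83 V.
Then V_B = V_A × (R3‖R_L)/(R2 + R3‖R_L) = 21.83 × 9172/74870 = 2.67 V.

V ≈ 2.67 V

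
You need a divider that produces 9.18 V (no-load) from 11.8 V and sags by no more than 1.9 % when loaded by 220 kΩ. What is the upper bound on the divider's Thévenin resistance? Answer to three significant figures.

Loading drop = R_th/(R_th + R_L) ≤ 0.0190, so R_th ≤ R_L · ε/(1−ε) = 220 kΩ × 0.0190/0.9810 = 4.26 kΩ.
(Any R1, R2 with R2/(R1+R2) = 0.778 and R1‖R2 ≤ 4.26 kΩ will meet the spec.)

R_th ≤ 4.26 kΩ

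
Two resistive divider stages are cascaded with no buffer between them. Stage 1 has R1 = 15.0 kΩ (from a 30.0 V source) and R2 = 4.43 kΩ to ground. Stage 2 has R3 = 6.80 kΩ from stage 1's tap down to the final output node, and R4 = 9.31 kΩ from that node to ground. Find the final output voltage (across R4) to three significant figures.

Stage 2 presents R3+R4 = 16.11 kΩ as a load on stage 1's tap.
Stage 1's lower leg becomes R2‖(R3+R4) = 3.475 kΩ, so V_mid = 30.0 × 3.475/18.47 = 5.642 V.
Stage 2 is itself unloaded: V_out = V_mid × R4/(R3+R4) = 5.642 × 9.31/16.11 = 3.26 V.

V_out ≈ 3.26 V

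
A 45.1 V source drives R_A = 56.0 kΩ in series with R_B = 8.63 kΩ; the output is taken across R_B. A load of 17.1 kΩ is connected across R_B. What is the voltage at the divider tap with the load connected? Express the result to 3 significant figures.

The load sits in parallel with R_B: R_B‖R_L = (8.63 × 17.1) / (8.63 + 17.1) = 5.735 kΩ.
V_out = 45.1 × 5.735 / (56.0 + 5.735) = 45.1 × 5.735/61.74 = 4.19 V.
(Unloaded it would have been 6.02 V.)

V_out ≈ 4.19 V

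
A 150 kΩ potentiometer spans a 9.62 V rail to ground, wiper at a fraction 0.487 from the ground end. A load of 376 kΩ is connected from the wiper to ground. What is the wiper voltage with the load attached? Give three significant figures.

V ≈ 4.26 V

The wiper splits the pot into (1−α)R = 76.95 kΩ above and αR = 73.05 kΩ below.
Lower section ‖ load = 61.17 kΩ.
V_wiper = 9.62 × 61.17/(76.95 + 61.17) = 4.26 V.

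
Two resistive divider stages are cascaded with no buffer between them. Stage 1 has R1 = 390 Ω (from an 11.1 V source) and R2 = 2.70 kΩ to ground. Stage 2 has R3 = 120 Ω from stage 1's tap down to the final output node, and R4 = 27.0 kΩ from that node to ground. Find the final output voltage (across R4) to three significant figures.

V_out ≈ 9.54 V

Stage 2 presents R3+R4 = 27120 Ω as a load on stage 1's tap.
Stage 1's lower leg becomes R2‖(R3+R4) = 2456 Ω, so V_mid = 11.1 × 2456/2846 = 9.579 V.
Stage 2 is itself unloaded: V_out = V_mid × R4/(R3+R4) = 9.579 × 27000/27120 = 9.54 V.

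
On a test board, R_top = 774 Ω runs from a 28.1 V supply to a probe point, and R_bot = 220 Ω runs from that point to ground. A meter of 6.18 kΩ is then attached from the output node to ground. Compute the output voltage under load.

V_out ≈ 6.05 V

The load sits in parallel with R_bot: R_bot‖R_L = (220 × 6180) / (220 + 6180) = 212.4 Ω.
V_out = 28.1 × 212.4 / (774 + 212.4) = 28.1 × 212.4/986.4 = 6.05 V.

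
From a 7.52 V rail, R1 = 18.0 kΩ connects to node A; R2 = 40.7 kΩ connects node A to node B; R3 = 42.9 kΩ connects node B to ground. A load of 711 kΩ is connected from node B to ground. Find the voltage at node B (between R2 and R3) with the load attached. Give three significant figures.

At node B, R3 is in parallel with the load: R3‖R_L = 40.46 kΩ.
Below node A the resistance is R2 + (R3‖R_L) = 81.16 kΩ, so V_A = 7.52 × 81.16/99.16 = 6.155 V.
Then V_B = V_A × (R3‖R_L)/(R2 + R3‖R_L) = 6.155 × 40.46/81.16 = 3.07 V.

V ≈ 3.07 V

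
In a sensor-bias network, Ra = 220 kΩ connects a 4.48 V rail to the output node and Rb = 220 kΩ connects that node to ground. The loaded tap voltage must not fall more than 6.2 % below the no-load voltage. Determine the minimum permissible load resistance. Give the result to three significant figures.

R_L(min) ≈ 1.66 MΩ

Output resistance R_th = Ra‖Rb = (220 × 220)/440.0 = 110.0 kΩ.
The fractional drop is R_th/(R_th + R_L); requiring this ≤ 0.0620 gives R_L ≥ R_th(1/0.0620 − 1) = 110.0 × 15.13 = 1.66 MΩ.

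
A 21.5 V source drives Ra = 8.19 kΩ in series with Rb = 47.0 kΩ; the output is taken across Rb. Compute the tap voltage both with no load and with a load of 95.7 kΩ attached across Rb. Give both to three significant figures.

Unloaded: 18.3 V; loaded: 17.1 V

Open-circuit: V = 21.5 × 47.0/(8.19 + 47.0) = 18.3 V.
With the load, Rb becomes Rb‖R_L = 31.52 kΩ, so V = 21.5 × 31.52/39.71 = 17.1 V.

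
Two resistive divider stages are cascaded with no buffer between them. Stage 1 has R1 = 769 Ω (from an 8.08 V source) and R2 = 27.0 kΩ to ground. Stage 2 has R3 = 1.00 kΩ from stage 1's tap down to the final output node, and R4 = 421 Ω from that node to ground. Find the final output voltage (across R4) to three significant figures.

Stage 2 presents R3+R4 = 1421 Ω as a load on stage 1's tap.
Stage 1's lower leg becomes R2‖(R3+R4) = 1350 Ω, so V_mid = 8.08 × 1350/2119 = 5.148 V.
Stage 2 is itself unloaded: V_out = V_mid × R4/(R3+R4) = 5.148 × 421/1421 = 1.53 V.

V_out ≈ 1.53 V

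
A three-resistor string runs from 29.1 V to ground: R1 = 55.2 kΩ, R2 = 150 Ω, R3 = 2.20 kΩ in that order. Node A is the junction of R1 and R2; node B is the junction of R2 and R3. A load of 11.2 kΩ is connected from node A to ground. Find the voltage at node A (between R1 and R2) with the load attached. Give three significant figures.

V ≈ 0.989 V

Below node A the series string R2+R3 = 2350 Ω sits in parallel with the 11200 Ω load: 1942 Ω.
V_A = 29.1 × 1942/(55200 + 1942) = 0.989 V.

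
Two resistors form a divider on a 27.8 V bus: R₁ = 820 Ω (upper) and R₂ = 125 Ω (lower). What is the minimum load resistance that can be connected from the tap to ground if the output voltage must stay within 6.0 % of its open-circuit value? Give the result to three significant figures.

R_L(min) ≈ 1.70 kΩ

Output resistance R_th = R₁‖R₂ = (820 × 125)/945.0 = 108.5 Ω.
The fractional drop is R_th/(R_th + R_L); requiring this ≤ 0.0600 gives R_L ≥ R_th(1/0.0600 − 1) = 108.5 × 15.67 = 1.70 kΩ.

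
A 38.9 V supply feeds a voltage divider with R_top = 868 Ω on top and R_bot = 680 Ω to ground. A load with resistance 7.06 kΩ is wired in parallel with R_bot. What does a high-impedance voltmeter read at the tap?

V_out ≈ 16.2 V

The load sits in parallel with R_bot: R_bot‖R_L = (680 × 7060) / (680 + 7060) = 620.3 Ω.
V_out = 38.9 × 620.3 / (868 + 620.3) = 38.9 × 620.3/1488 = 16.2 V.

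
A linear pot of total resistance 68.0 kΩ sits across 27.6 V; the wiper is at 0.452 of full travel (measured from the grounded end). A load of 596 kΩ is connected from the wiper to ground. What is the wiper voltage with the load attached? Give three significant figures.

The wiper splits the pot into (1−α)R = 37.26 kΩ above and αR = 30.74 kΩ below.
Lower section ‖ load = 29.23 kΩ.
V_wiper = 27.6 × 29.23/(37.26 + 29.23) = 12.1 V.

V ≈ 12.1 V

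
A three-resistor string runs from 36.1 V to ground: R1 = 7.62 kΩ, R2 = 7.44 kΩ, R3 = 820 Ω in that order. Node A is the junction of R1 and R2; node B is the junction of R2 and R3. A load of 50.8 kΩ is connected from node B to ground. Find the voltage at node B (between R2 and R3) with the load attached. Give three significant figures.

V ≈ 1.84 V

At node B, R3 is in parallel with the load: R3‖R_L = 807.0 Ω.
Below node A the resistance is R2 + (R3‖R_L) = 8247 Ω, so V_A = 36.1 × 8247/15870 = 18.76 V.
Then V_B = V_A × (R3‖R_L)/(R2 + R3‖R_L) = 18.76 × 807.0/8247 = 1.84 V.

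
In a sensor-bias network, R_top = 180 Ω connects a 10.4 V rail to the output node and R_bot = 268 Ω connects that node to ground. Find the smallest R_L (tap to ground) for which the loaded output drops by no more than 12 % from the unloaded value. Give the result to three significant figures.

Output resistance R_th = R_top‖R_bot = (180 × 268)/448.0 = 107.7 Ω.
The fractional drop is R_th/(R_th + R_L); requiring this ≤ 0.120 gives R_L ≥ R_th(1/0.120 − 1) = 107.7 × 7.333 = 790 Ω.

R_L(min) ≈ 790 Ω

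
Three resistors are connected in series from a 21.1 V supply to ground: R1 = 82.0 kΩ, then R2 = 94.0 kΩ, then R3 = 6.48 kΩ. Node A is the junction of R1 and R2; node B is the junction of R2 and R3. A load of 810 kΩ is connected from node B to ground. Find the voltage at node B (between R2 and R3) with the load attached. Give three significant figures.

V ≈ 0.744 V

At node B, R3 is in parallel with the load: R3‖R_L = 6.429 kΩ.
Below node A the resistance is R2 + (R3‖R_L) = 100.4 kΩ, so V_A = 21.1 × 100.4/182.4 = 11.62 V.
Then V_B = V_A × (R3‖R_L)/(R2 + R3‖R_L) = 11.62 × 6.429/100.4 = 0.744 V.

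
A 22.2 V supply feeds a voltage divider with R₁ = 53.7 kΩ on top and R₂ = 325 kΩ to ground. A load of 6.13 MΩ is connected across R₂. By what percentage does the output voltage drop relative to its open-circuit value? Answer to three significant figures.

The divider's output (Thévenin) resistance is R₁‖R₂ = 46.09 kΩ.
Fractional drop under load = R_th/(R_th + R_L) = 46.09 / (46.09 + 6130) = 0.007462.
So the output falls by 0.746 %.

0.746 %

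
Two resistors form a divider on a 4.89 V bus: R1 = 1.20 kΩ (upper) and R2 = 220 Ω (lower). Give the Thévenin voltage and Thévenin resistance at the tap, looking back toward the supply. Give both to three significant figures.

V_th = 0.758 V, R_th = 186 Ω

V_th is the open-circuit tap voltage: 4.89 × 220/(1200 + 220) = 0.758 V.
With the supply zeroed, R1 and R2 appear in parallel from the tap: R_th = R1‖R2 = (1200 × 220)/1420 = 186 Ω.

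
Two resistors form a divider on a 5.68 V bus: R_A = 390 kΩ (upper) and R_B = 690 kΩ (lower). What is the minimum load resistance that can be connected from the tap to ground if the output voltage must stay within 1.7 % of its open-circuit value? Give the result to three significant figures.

Output resistance R_th = R_A‖R_B = (390 × 690)/1080 = 249.2 kΩ.
The fractional drop is R_th/(R_th + R_L); requiring this ≤ 0.0170 gives R_L ≥ R_th(1/0.0170 − 1) = 249.2 × 57.82 = 14.4 MΩ.

R_L(min) ≈ 14.4 MΩ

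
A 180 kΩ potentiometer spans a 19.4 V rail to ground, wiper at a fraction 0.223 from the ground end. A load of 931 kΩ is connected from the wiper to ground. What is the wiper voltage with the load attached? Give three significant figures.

V ≈ 4.19 V

The wiper splits the pot into (1−α)R = 139.9 kΩ above and αR = 40.14 kΩ below.
Lower section ‖ load = 38.48 kΩ.
V_wiper = 19.4 × 38.48/(139.9 + 38.48) = 4.19 V.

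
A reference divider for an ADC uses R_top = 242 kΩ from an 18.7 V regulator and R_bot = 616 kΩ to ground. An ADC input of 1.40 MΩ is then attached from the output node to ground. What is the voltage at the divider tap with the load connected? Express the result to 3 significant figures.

The load sits in parallel with R_bot: R_bot‖R_L = (616 × 1400) / (616 + 1400) = 427.8 kΩ.
V_out = 18.7 × 427.8 / (242 + 427.8) = 18.7 × 427.8/669.8 = 11.9 V.
(Unloaded it would have been 13.4 V.)

V_out ≈ 11.9 V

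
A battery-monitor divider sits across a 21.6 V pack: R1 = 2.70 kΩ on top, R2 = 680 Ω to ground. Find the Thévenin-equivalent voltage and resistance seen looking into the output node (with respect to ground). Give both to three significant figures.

V_th is the open-circuit tap voltage: 21.6 × 680/(2700 + 680) = 4.35 V.
With the supply zeroed, R1 and R2 appear in parallel from the tap: R_th = R1‖R2 = (2700 × 680)/3380 = 543 Ω.

V_th = 4.35 V, R_th = 543 Ω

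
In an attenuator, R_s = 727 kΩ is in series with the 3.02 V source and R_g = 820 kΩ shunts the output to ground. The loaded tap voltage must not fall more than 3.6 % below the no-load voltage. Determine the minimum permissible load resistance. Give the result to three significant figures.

R_L(min) ≈ 10.3 MΩ

Output resistance R_th = R_s‖R_g = (727 × 820)/1547 = 385.4 kΩ.
The fractional drop is R_th/(R_th + R_L); requiring this ≤ 0.0360 gives R_L ≥ R_th(1/0.0360 − 1) = 385.4 × 26.78 = 10.3 MΩ.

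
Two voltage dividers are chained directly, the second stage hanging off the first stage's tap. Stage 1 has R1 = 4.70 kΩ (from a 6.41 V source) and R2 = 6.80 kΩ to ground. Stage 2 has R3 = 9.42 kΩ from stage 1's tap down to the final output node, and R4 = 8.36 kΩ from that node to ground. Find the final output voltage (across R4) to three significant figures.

Stage 2 presents R3+R4 = 17.78 kΩ as a load on stage 1's tap.
Stage 1's lower leg becomes R2‖(R3+R4) = 4.919 kΩ, so V_mid = 6.41 × 4.919/9.619 = 3.278 V.
Stage 2 is itself unloaded: V_out = V_mid × R4/(R3+R4) = 3.278 × 8.36/17.78 = 1.54 V.

V_out ≈ 1.54 V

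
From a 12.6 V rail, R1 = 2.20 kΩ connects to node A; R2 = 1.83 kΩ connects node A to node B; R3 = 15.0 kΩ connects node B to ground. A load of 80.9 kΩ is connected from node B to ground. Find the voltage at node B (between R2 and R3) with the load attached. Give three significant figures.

At node B, R3 is in parallel with the load: R3‖R_L = 12.65 kΩ.
Below node A the resistance is R2 + (R3‖R_L) = 14.48 kΩ, so V_A = 12.6 × 14.48/16.68 = 10.94 V.
Then V_B = V_A × (R3‖R_L)/(R2 + R3‖R_L) = 10.94 × 12.65/14.48 = 9.56 V.

V ≈ 9.56 V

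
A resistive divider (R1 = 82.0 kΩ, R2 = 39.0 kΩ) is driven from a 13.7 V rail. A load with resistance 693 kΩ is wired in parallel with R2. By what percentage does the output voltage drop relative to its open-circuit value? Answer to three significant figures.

The divider's output (Thévenin) resistance is R1‖R2 = 26.43 kΩ.
Fractional drop under load = R_th/(R_th + R_L) = 26.43 / (26.43 + 693) = 0.03674.
So the output falls by 3.67 %.

3.67 %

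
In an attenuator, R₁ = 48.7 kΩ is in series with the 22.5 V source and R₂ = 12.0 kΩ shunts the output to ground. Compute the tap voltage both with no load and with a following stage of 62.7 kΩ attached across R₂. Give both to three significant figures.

Open-circuit: V = 22.5 × 12.0/(48.7 + 12.0) = 4.45 V.
With the load, R₂ becomes R₂‖R_L = 10.07 kΩ, so V = 22.5 × 10.07/58.77 = 3.86 V.

Unloaded: 4.45 V; loaded: 3.86 V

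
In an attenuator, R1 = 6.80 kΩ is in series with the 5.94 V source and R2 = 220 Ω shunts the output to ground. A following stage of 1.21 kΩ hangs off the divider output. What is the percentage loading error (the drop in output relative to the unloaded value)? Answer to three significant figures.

15.0 %

The divider's output (Thévenin) resistance is R1‖R2 = 213.1 Ω.
Fractional drop under load = R_th/(R_th + R_L) = 213.1 / (213.1 + 1210) = 0.1497.
So the output falls by 15.0 %.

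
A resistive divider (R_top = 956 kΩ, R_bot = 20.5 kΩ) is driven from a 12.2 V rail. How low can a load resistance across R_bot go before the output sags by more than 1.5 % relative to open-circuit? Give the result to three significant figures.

Output resistance R_th = R_top‖R_bot = (956 × 20.5)/976.5 = 20.07 kΩ.
The fractional drop is R_th/(R_th + R_L); requiring this ≤ 0.0150 gives R_L ≥ R_th(1/0.0150 − 1) = 20.07 × 65.67 = 1.32 MΩ.

R_L(min) ≈ 1.32 MΩ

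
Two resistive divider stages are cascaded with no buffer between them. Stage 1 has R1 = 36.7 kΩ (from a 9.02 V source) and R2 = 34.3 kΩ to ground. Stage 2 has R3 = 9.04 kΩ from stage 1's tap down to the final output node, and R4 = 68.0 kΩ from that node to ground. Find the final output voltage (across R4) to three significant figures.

V_out ≈ 3.13 V

Stage 2 presents R3+R4 = 77.04 kΩ as a load on stage 1's tap.
Stage 1's lower leg becomes R2‖(R3+R4) = 23.73 kΩ, so V_mid = 9.02 × 23.73/60.43 = 3.542 V.
Stage 2 is itself unloaded: V_out = V_mid × R4/(R3+R4) = 3.542 × 68.0/77.04 = 3.13 V.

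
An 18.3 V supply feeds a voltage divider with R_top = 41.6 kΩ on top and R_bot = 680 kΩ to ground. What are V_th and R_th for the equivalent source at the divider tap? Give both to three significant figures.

V_th = 17.2 V, R_th = 39.2 kΩ

V_th is the open-circuit tap voltage: 18.3 × 680/(41.6 + 680) = 17.2 V.
With the supply zeroed, R_top and R_bot appear in parallel from the tap: R_th = R_top‖R_bot = (41.6 × 680)/721.6 = 39.2 kΩ.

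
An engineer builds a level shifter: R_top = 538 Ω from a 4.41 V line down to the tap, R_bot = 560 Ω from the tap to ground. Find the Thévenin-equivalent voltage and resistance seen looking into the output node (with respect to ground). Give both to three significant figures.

V_th is the open-circuit tap voltage: 4.41 × 560/(538 + 560) = 2.25 V.
With the supply zeroed, R_top and R_bot appear in parallel from the tap: R_th = R_top‖R_bot = (538 × 560)/1098 = 274 Ω.

V_th = 2.25 V, R_th = 274 Ω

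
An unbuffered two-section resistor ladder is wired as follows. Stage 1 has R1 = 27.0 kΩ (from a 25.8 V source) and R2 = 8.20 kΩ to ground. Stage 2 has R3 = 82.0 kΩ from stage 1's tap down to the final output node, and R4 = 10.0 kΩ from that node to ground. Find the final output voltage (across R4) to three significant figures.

Stage 2 presents R3+R4 = 92.00 kΩ as a load on stage 1's tap.
Stage 1's lower leg becomes R2‖(R3+R4) = 7.529 kΩ, so V_mid = 25.8 × 7.529/34.53 = 5.626 V.
Stage 2 is itself unloaded: V_out = V_mid × R4/(R3+R4) = 5.626 × 10.0/92.00 = 0.611 V.

V_out ≈ 0.611 V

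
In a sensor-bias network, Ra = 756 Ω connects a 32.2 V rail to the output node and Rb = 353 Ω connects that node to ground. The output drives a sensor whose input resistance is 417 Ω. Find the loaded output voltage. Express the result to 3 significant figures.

The load sits in parallel with Rb: Rb‖R_L = (353 × 417) / (353 + 417) = 191.2 Ω.
V_out = 32.2 × 191.2 / (756 + 191.2) = 32.2 × 191.2/947.2 = 6.50 V.
(Unloaded it would have been 10.2 V.)

V_out ≈ 6.50 V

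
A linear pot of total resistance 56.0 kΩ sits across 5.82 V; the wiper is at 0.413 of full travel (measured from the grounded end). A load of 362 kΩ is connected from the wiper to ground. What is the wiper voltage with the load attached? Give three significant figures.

V ≈ 2.32 V

The wiper splits the pot into (1−α)R = 32.87 kΩ above and αR = 23.13 kΩ below.
Lower section ‖ load = 21.74 kΩ.
V_wiper = 5.82 × 21.74/(32.87 + 21.74) = 2.32 V.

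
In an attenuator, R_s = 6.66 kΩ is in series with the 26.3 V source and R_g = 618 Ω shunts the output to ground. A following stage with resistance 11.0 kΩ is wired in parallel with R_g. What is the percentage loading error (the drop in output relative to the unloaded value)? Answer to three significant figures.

4.89 %

The divider's output (Thévenin) resistance is R_s‖R_g = 565.5 Ω.
Fractional drop under load = R_th/(R_th + R_L) = 565.5 / (565.5 + 11000) = 0.04890.
So the output falls by 4.89 %.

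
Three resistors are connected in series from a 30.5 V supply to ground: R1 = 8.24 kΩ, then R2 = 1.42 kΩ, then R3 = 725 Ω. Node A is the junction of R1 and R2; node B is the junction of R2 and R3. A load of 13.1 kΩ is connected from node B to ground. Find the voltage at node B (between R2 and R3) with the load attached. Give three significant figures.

V ≈ 2.03 V

At node B, R3 is in parallel with the load: R3‖R_L = 687.0 Ω.
Below node A the resistance is R2 + (R3‖R_L) = 2107 Ω, so V_A = 30.5 × 2107/10350 = 6.211 V.
Then V_B = V_A × (R3‖R_L)/(R2 + R3‖R_L) = 6.211 × 687.0/2107 = 2.03 V.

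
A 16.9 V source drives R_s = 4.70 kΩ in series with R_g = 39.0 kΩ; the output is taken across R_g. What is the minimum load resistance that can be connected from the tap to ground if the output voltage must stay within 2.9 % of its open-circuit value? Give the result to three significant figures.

R_L(min) ≈ 140 kΩ

Output resistance R_th = R_s‖R_g = (4.70 × 39.0)/43.70 = 4.195 kΩ.
The fractional drop is R_th/(R_th + R_L); requiring this ≤ 0.0290 gives R_L ≥ R_th(1/0.0290 − 1) = 4.195 × 33.48 = 140 kΩ.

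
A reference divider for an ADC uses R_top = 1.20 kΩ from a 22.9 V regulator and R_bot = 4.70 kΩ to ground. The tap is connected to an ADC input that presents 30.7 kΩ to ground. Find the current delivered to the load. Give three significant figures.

R_bot‖R_L = 4.076 kΩ; V_out = 22.9 × 4.076/5.276 = 17.69 V.
I_L = V_out / R_L = 17.69 / 30.7 kΩ = 0.576 mA.

I_L ≈ 0.576 mA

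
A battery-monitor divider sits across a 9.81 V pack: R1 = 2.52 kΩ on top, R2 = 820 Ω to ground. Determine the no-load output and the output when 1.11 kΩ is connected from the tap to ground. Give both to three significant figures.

Open-circuit: V = 9.81 × 820/(2520 + 820) = 2.41 V.
With the load, R2 becomes R2‖R_L = 471.6 Ω, so V = 9.81 × 471.6/2992 = 1.55 V.

Unloaded: 2.41 V; loaded: 1.55 V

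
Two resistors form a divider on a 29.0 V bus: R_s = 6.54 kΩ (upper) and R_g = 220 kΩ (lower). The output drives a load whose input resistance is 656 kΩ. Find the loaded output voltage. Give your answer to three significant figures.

The load sits in parallel with R_g: R_g‖R_L = (220 × 656) / (220 + 656) = 164.7 kΩ.
V_out = 29.0 × 164.7 / (6.54 + 164.7) = 29.0 × 164.7/171.3 = 27.9 V.

V_out ≈ 27.9 V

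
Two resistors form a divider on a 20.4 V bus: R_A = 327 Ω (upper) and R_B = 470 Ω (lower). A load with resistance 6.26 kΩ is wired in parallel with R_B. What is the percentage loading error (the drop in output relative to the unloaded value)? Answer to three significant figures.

2.99 %

The divider's output (Thévenin) resistance is R_A‖R_B = 192.8 Ω.
Fractional drop under load = R_th/(R_th + R_L) = 192.8 / (192.8 + 6260) = 0.02988.
So the output falls by 2.99 %.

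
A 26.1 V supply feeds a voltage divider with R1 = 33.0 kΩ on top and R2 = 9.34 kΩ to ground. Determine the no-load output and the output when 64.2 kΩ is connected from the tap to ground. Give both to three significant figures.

Open-circuit: V = 26.1 × 9.34/(33.0 + 9.34) = 5.76 V.
With the load, R2 becomes R2‖R_L = 8.154 kΩ, so V = 26.1 × 8.154/41.15 = 5.17 V.

Unloaded: 5.76 V; loaded: 5.17 V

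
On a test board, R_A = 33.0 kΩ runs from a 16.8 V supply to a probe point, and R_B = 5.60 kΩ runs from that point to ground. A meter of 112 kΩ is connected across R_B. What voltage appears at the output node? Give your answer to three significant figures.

The load sits in parallel with R_B: R_B‖R_L = (5.60 × 112) / (5.60 + 112) = 5.333 kΩ.
V_out = 16.8 × 5.333 / (33.0 + 5.333) = 16.8 × 5.333/38.33 = 2.34 V.
(Unloaded it would have been 2.44 V.)

V_out ≈ 2.34 V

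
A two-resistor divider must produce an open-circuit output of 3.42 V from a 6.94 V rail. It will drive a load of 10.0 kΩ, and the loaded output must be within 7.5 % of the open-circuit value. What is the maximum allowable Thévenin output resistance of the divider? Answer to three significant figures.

Loading drop = R_th/(R_th + R_L) ≤ 0.0750, so R_th ≤ R_L · ε/(1−ε) = 10.0 kΩ × 0.0750/0.9250 = 811 Ω.

R_th ≤ 811 Ω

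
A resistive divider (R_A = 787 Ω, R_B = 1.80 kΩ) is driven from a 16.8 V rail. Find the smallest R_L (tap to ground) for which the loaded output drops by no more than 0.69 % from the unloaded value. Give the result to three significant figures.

R_L(min) ≈ 78.8 kΩ

Output resistance R_th = R_A‖R_B = (787 × 1800)/2587 = 547.6 Ω.
The fractional drop is R_th/(R_th + R_L); requiring this ≤ 0.00690 gives R_L ≥ R_th(1/0.00690 − 1) = 547.6 × 143.9 = 78.8 kΩ.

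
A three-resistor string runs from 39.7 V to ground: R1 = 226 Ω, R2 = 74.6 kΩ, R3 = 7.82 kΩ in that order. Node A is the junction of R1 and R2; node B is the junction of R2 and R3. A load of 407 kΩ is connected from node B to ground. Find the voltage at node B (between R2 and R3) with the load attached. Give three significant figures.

V ≈ 3.69 V

At node B, R3 is in parallel with the load: R3‖R_L = 7673 Ω.
Below node A the resistance is R2 + (R3‖R_L) = 82270 Ω, so V_A = 39.7 × 82270/82500 = 39.59 V.
Then V_B = V_A × (R3‖R_L)/(R2 + R3‖R_L) = 39.59 × 7673/82270 = 3.69 V.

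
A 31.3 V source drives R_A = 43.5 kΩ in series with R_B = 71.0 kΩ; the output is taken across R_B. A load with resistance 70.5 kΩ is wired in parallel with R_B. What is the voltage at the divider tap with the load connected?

V_out ≈ 14.0 V

The load sits in parallel with R_B: R_B‖R_L = (71.0 × 70.5) / (71.0 + 70.5) = 35.37 kΩ.
V_out = 31.3 × 35.37 / (43.5 + 35.37) = 31.3 × 35.37/78.87 = 14.0 V.
(Unloaded it would have been 19.4 V.)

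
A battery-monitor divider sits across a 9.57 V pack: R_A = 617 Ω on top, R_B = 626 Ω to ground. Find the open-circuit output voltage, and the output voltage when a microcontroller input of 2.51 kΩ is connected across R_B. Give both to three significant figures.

Unloaded: 4.82 V; loaded: 4.29 V

Open-circuit: V = 9.57 × 626/(617 + 626) = 4.82 V.
With the load, R_B becomes R_B‖R_L = 501.0 Ω, so V = 9.57 × 501.0/1118 = 4.29 V.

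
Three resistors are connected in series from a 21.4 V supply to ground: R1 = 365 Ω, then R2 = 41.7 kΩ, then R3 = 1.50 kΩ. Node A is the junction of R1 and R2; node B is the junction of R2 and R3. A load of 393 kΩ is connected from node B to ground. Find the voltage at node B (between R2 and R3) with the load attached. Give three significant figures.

At node B, R3 is in parallel with the load: R3‖R_L = 1494 Ω.
Below node A the resistance is R2 + (R3‖R_L) = 43190 Ω, so V_A = 21.4 × 43190/43560 = 21.22 V.
Then V_B = V_A × (R3‖R_L)/(R2 + R3‖R_L) = 21.22 × 1494/43190 = 0.734 V.

V ≈ 0.734 V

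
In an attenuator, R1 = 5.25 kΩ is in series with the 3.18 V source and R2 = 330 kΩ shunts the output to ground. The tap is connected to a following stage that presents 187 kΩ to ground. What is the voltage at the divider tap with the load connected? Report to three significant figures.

The load sits in parallel with R2: R2‖R_L = (330 × 187) / (330 + 187) = 119.4 kΩ.
V_out = 3.18 × 119.4 / (5.25 + 119.4) = 3.18 × 119.4/124.6 = 3.05 V.

V_out ≈ 3.05 V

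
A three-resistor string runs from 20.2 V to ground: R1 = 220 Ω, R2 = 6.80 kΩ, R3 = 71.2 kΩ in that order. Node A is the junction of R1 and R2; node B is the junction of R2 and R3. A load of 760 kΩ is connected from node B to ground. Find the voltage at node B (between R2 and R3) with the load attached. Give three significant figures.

V ≈ 18.2 V

At node B, R3 is in parallel with the load: R3‖R_L = 65100 Ω.
Below node A the resistance is R2 + (R3‖R_L) = 71900 Ω, so V_A = 20.2 × 71900/72120 = 20.14 V.
Then V_B = V_A × (R3‖R_L)/(R2 + R3‖R_L) = 20.14 × 65100/71900 = 18.2 V.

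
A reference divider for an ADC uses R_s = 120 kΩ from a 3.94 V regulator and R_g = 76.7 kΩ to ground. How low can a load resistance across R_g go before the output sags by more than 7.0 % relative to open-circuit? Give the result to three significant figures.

R_L(min) ≈ 622 kΩ

Output resistance R_th = R_s‖R_g = (120 × 76.7)/196.7 = 46.79 kΩ.
The fractional drop is R_th/(R_th + R_L); requiring this ≤ 0.0700 gives R_L ≥ R_th(1/0.0700 − 1) = 46.79 × 13.29 = 622 kΩ.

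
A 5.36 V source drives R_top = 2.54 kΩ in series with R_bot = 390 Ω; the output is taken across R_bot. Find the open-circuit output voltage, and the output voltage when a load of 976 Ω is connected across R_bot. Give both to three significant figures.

Unloaded: 0.713 V; loaded: 0.530 V

Open-circuit: V = 5.36 × 390/(2540 + 390) = 0.713 V.
With the load, R_bot becomes R_bot‖R_L = 278.7 Ω, so V = 5.36 × 278.7/2819 = 0.530 V.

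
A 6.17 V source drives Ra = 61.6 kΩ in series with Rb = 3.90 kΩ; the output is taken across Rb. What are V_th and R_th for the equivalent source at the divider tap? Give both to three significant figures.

V_th = 0.367 V, R_th = 3.67 kΩ

V_th is the open-circuit tap voltage: 6.17 × 3.90/(61.6 + 3.90) = 0.367 V.
With the supply zeroed, Ra and Rb appear in parallel from the tap: R_th = Ra‖Rb = (61.6 × 3.90)/65.50 = 3.67 kΩ.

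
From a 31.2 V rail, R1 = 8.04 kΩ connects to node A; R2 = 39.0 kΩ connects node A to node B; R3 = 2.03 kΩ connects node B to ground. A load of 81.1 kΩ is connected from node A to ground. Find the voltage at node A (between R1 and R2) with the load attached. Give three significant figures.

Below node A the series string R2+R3 = 41.03 kΩ sits in parallel with the 81.1 kΩ load: 27.25 kΩ.
V_A = 31.2 × 27.25/(8.04 + 27.25) = 24.1 V.

V ≈ 24.1 V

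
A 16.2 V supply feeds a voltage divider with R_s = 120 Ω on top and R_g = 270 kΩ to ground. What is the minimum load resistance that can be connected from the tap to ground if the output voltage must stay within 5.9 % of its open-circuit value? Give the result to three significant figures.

Output resistance R_th = R_s‖R_g = (120 × 270000)/270100 = 119.9 Ω.
The fractional drop is R_th/(R_th + R_L); requiring this ≤ 0.0590 gives R_L ≥ R_th(1/0.0590 − 1) = 119.9 × 15.95 = 1.91 kΩ.

R_L(min) ≈ 1.91 kΩ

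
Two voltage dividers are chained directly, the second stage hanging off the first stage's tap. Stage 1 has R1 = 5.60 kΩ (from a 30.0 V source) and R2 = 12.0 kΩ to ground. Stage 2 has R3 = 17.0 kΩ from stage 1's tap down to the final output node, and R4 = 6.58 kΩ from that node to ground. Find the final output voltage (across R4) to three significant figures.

V_out ≈ 4.91 V

Stage 2 presents R3+R4 = 23.58 kΩ as a load on stage 1's tap.
Stage 1's lower leg becomes R2‖(R3+R4) = 7.953 kΩ, so V_mid = 30.0 × 7.953/13.55 = 17.60 V.
Stage 2 is itself unloaded: V_out = V_mid × R4/(R3+R4) = 17.60 × 6.58/23.58 = 4.91 V.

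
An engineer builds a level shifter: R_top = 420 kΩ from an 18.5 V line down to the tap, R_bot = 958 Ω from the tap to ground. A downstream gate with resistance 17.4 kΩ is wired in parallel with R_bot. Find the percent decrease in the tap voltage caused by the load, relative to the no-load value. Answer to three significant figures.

5.21 %

The divider's output (Thévenin) resistance is R_top‖R_bot = 955.8 Ω.
Fractional drop under load = R_th/(R_th + R_L) = 955.8 / (955.8 + 17400) = 0.05207.
So the output falls by 5.21 %.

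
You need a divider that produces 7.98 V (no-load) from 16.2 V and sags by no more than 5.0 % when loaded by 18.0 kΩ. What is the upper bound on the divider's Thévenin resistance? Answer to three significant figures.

Loading drop = R_th/(R_th + R_L) ≤ 0.0500, so R_th ≤ R_L · ε/(1−ε) = 18.0 kΩ × 0.0500/0.9500 = 947 Ω.

R_th ≤ 947 Ω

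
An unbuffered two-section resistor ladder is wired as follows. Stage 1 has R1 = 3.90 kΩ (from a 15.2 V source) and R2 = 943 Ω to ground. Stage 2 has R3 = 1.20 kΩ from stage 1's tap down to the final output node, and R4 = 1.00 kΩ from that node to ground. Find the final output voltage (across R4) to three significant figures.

Stage 2 presents R3+R4 = 2200 Ω as a load on stage 1's tap.
Stage 1's lower leg becomes R2‖(R3+R4) = 660.1 Ω, so V_mid = 15.2 × 660.1/4560 = 2.200 V.
Stage 2 is itself unloaded: V_out = V_mid × R4/(R3+R4) = 2.200 × 1000/2200 = 1.00 V.

V_out ≈ 1.00 V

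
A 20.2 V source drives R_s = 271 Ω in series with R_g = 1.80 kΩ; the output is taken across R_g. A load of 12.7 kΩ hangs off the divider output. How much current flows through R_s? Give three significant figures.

I ≈ 10.9 mA

R_g‖R_L = 1577 Ω, so the source sees R_s + R_g‖R_L = 1848 Ω.
I = 20.2 V / 1848 Ω = 10.9 mA.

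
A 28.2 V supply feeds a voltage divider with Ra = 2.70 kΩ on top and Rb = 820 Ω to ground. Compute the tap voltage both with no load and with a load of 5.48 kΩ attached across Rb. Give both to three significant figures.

Open-circuit: V = 28.2 × 820/(2700 + 820) = 6.57 V.
With the load, Rb becomes Rb‖R_L = 713.3 Ω, so V = 28.2 × 713.3/3413 = 5.89 V.

Unloaded: 6.57 V; loaded: 5.89 V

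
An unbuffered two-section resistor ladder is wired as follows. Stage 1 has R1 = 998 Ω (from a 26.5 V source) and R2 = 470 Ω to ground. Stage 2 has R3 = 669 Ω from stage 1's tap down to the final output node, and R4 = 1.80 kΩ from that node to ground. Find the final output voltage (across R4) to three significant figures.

Stage 2 presents R3+R4 = 2469 Ω as a load on stage 1's tap.
Stage 1's lower leg becomes R2‖(R3+R4) = 394.8 Ω, so V_mid = 26.5 × 394.8/1393 = 7.512 V.
Stage 2 is itself unloaded: V_out = V_mid × R4/(R3+R4) = 7.512 × 1800/2469 = 5.48 V.

V_out ≈ 5.48 V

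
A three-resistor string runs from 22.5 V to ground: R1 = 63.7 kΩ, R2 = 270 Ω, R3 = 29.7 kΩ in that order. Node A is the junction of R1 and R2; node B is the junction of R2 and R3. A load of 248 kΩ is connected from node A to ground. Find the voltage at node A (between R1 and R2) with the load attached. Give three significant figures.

Below node A the series string R2+R3 = 29970 Ω sits in parallel with the 248000 Ω load: 26740 Ω.
V_A = 22.5 × 26740/(63700 + 26740) = 6.65 V.

V ≈ 6.65 V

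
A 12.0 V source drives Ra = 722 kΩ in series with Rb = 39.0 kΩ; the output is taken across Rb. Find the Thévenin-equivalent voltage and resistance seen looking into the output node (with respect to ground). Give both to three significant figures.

V_th is the open-circuit tap voltage: 12.0 × 39.0/(722 + 39.0) = 0.615 V.
With the supply zeroed, Ra and Rb appear in parallel from the tap: R_th = Ra‖Rb = (722 × 39.0)/761.0 = 37.0 kΩ.

V_th = 0.615 V, R_th = 37.0 kΩ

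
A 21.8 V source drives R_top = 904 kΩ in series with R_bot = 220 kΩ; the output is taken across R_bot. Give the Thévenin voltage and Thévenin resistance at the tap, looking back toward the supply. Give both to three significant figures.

V_th = 4.27 V, R_th = 177 kΩ

V_th is the open-circuit tap voltage: 21.8 × 220/(904 + 220) = 4.27 V.
With the supply zeroed, R_top and R_bot appear in parallel from the tap: R_th = R_top‖R_bot = (904 × 220)/1124 = 177 kΩ.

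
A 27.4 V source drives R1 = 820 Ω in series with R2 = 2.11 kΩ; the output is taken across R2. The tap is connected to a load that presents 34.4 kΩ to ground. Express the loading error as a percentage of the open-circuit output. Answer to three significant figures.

The divider's output (Thévenin) resistance is R1‖R2 = 590.5 Ω.
Fractional drop under load = R_th/(R_th + R_L) = 590.5 / (590.5 + 34400) = 0.01688.
So the output falls by 1.69 %.

1.69 %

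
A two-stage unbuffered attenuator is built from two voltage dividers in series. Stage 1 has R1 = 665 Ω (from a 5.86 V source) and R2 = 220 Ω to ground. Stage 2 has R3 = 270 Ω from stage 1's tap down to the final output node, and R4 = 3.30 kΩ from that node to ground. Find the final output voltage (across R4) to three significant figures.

V_out ≈ 1.29 V

Stage 2 presents R3+R4 = 3570 Ω as a load on stage 1's tap.
Stage 1's lower leg becomes R2‖(R3+R4) = 207.2 Ω, so V_mid = 5.86 × 207.2/872.2 = 1.392 V.
Stage 2 is itself unloaded: V_out = V_mid × R4/(R3+R4) = 1.392 × 3300/3570 = 1.29 V.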